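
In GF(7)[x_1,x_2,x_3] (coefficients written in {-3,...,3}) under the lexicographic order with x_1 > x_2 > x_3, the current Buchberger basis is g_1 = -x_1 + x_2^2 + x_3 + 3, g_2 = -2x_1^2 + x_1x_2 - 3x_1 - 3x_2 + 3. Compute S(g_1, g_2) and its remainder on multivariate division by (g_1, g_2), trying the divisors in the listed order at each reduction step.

S(g_1, g_2) = -x_1x_2^2 - 3x_1x_2 - x_1x_3 - x_1 + 2x_2 - 2; remainder on division = -x_2^4 - 3x_2^3 - 2x_2^2x_3 + 3x_2^2 - 3x_2x_3 - x_3^2 + 3x_3 + 2.

lcm(LM(g_1), LM(g_2)) = x_1^2.
S = (lcm/LT(g_1))·g_1 − (lcm/LT(g_2))·g_2 = -x_1x_2^2 - 3x_1x_2 - x_1x_3 - x_1 + 2x_2 - 2.
Reduce S modulo (g_1, g_2) in that order:
  leading term x_1x_2^2: subtract (x_2^2)·g_1 from -x_1x_2^2 - 3x_1x_2 - x_1x_3 - x_1 + 2x_2 - 2 → -3x_1x_2 - x_1x_3 - x_1 - x_2^4 - x_2^2x_3 - 3x_2^2 + 2x_2 - 2
  leading term x_1x_2: subtract (3x_2)·g_1 from -3x_1x_2 - x_1x_3 - x_1 - x_2^4 - x_2^2x_3 - 3x_2^2 + 2x_2 - 2 → -x_1x_3 - x_1 - x_2^4 - 3x_2^3 - x_2^2x_3 - 3x_2^2 - 3x_2x_3 - 2
  leading term x_1x_3: subtract (x_3)·g_1 from -x_1x_3 - x_1 - x_2^4 - 3x_2^3 - x_2^2x_3 - 3x_2^2 - 3x_2x_3 - 2 → -x_1 - x_2^4 - 3x_2^3 - 2x_2^2x_3 - 3x_2^2 - 3x_2x_3 - x_3^2 - 3x_3 - 2
  leading term x_1: subtract (1)·g_1 from -x_1 - x_2^4 - 3x_2^3 - 2x_2^2x_3 - 3x_2^2 - 3x_2x_3 - x_3^2 - 3x_3 - 2 → -x_2^4 - 3x_2^3 - 2x_2^2x_3 + 3x_2^2 - 3x_2x_3 - x_3^2 + 3x_3 + 2
  leading term x_2^4: no divisor's leading term divides it; move -x_2^4 to the remainder.
  leading term x_2^3: no divisor's leading term divides it; move -3x_2^3 to the remainder.
  leading term x_2^2x_3: no divisor's leading term divides it; move -2x_2^2x_3 to the remainder.
  leading term x_2^2: no divisor's leading term divides it; move 3x_2^2 to the remainder.
  leading term x_2x_3: no divisor's leading term divides it; move -3x_2x_3 to the remainder.
  leading term x_3^2: no divisor's leading term divides it; move -x_3^2 to the remainder.
  leading term x_3: no divisor's leading term divides it; move 3x_3 to the remainder.
  leading term 1: no divisor's leading term divides it; move 2 to the remainder.
The remainder -x_2^4 - 3x_2^3 - 2x_2^2x_3 + 3x_2^2 - 3x_2x_3 - x_3^2 + 3x_3 + 2 is nonzero, so it would be added as the next basis element.
This is the inner loop of Buchberger's algorithm — each nonzero remainder becomes a new basis element.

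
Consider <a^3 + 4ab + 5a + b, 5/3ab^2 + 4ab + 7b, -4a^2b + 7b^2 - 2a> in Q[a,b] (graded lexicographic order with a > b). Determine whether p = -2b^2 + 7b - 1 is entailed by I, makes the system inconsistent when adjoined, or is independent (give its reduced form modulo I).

Adjoining -2b^2 + 7b - 1 makes the ideal the whole ring: the system is inconsistent.

First compute the reduced Gröbner basis of I by Buchberger's algorithm.
f_1 = a^3 + 4ab + 5a + b, LT = a^3.
f_2 = 5/3ab^2 + 4ab + 7b, LT = ab^2.
f_3 = -4a^2b + 7b^2 - 2a, LT = a^2b.

S(f_1,f_2): lcm = a^3b^2. S = -12/5a^3b + 4ab^3 - 21/5a^2b + 5ab^2 + b^3.
  leading term a^3b: subtract (-12/5b)·f_1 from -12/5a^3b + 4ab^3 - 21/5a^2b + 5ab^2 + b^3 → 4ab^3 - 21/5a^2b + 73/5ab^2 + b^3 + 12ab + 12/5b^2
  leading term ab^3: subtract (12/5b)·f_2 from 4ab^3 - 21/5a^2b + 73/5ab^2 + b^3 + 12ab + 12/5b^2 → -21/5a^2b + 5ab^2 + b^3 + 12ab - 72/5b^2
  leading term a^2b: subtract (21/20)·f_3 from -21/5a^2b + 5ab^2 + b^3 + 12ab - 72/5b^2 → 5ab^2 + b^3 + 12ab - 87/4b^2 + 21/10a
  leading term ab^2: subtract (3)·f_2 from 5ab^2 + b^3 + 12ab - 87/4b^2 + 21/10a → b^3 - 87/4b^2 + 21/10a - 21b
  leading term b^3: no divisor's leading term divides it; move b^3 to the remainder.
  leading term b^2: no divisor's leading term divides it; move -87/4b^2 to the remainder.
  leading term a: no divisor's leading term divides it; move 21/10a to the remainder.
  leading term b: no divisor's leading term divides it; move -21b to the remainder.
  remainder b^3 - 87/4b^2 + 21/10a - 21b ≠ 0; add h_4 = b^3 - 87/4b^2 + 21/10a - 21b to the basis.

S(f_1,f_3): lcm = a^3b. S = 23/4ab^2 - 1/2a^2 + 5ab + b^2.
  leading term ab^2: subtract (69/20)·f_2 from 23/4ab^2 - 1/2a^2 + 5ab + b^2 → -1/2a^2 - 44/5ab + b^2 - 483/20b
  leading term a^2: no divisor's leading term divides it; move -1/2a^2 to the remainder.
  leading term ab: no divisor's leading term divides it; move -44/5ab to the remainder.
  leading term b^2: no divisor's leading term divides it; move b^2 to the remainder.
  leading term b: no divisor's leading term divides it; move -483/20b to the remainder.
  remainder -1/2a^2 - 44/5ab + b^2 - 483/20b ≠ 0; add h_5 = -1/2a^2 - 44/5ab + b^2 - 483/20b to the basis.

S(f_2,f_3): lcm = a^2b^2. S = 12/5a^2b + 7/4b^3 + 37/10ab.
  leading term a^2b: subtract (-3/5)·f_3 from 12/5a^2b + 7/4b^3 + 37/10ab → 7/4b^3 + 37/10ab + 21/5b^2 - 6/5a
  leading term b^3: subtract (7/4)·h_4 from 7/4b^3 + 37/10ab + 21/5b^2 - 6/5a → 37/10ab + 3381/80b^2 - 39/8a + 147/4b
  leading term ab: no divisor's leading term divides it; move 37/10ab to the remainder.
  leading term b^2: no divisor's leading term divides it; move 3381/80b^2 to the remainder.
  leading term a: no divisor's leading term divides it; move -39/8a to the remainder.
  leading term b: no divisor's leading term divides it; move 147/4b to the remainder.
  remainder 37/10ab + 3381/80b^2 - 39/8a + 147/4b ≠ 0; add h_6 = 37/10ab + 3381/80b^2 - 39/8a + 147/4b to the basis.

S(f_1,h_5): lcm = a^3. S = -88/5a^2b + 2ab^2 - 443/10ab + 5a + b.
  leading term a^2b: subtract (22/5)·f_3 from -88/5a^2b + 2ab^2 - 443/10ab + 5a + b → 2ab^2 - 443/10ab - 154/5b^2 + 69/5a + b
  leading term ab^2: subtract (6/5)·f_2 from 2ab^2 - 443/10ab - 154/5b^2 + 69/5a + b → -491/10ab - 154/5b^2 + 69/5a - 37/5b
  leading term ab: subtract (-491/37)·h_6 from -491/10ab - 154/5b^2 + 69/5a - 37/5b → 1568903/2960b^2 - 75321/1480a + 355409/740b
  leading term b^2: no divisor's leading term divides it; move 1568903/2960b^2 to the remainder.
  leading term a: no divisor's leading term divides it; move -75321/1480a to the remainder.
  leading term b: no divisor's leading term divides it; move 355409/740b to the remainder.
  remainder 1568903/2960b^2 - 75321/1480a + 355409/740b ≠ 0; add h_7 = 1568903/2960b^2 - 75321/1480a + 355409/740b to the basis.

S(f_2,h_5): lcm = a^2b^2. S = -88/5ab^3 + 2b^4 + 12/5a^2b - 483/10b^3 + 21/5ab.
  leading term ab^3: subtract (-264/25b)·f_2 from -88/5ab^3 + 2b^4 + 12/5a^2b - 483/10b^3 + 21/5ab → 2b^4 + 12/5a^2b + 1056/25ab^2 - 483/10b^3 + 21/5ab + 1848/25b^2
  leading term b^4: subtract (2b)·h_4 from 2b^4 + 12/5a^2b + 1056/25ab^2 - 483/10b^3 + 21/5ab + 1848/25b^2 → 12/5a^2b + 1056/25ab^2 - 24/5b^3 + 2898/25b^2
  leading term a^2b: subtract (-3/5)·f_3 from 12/5a^2b + 1056/25ab^2 - 24/5b^3 + 2898/25b^2 → 1056/25ab^2 - 24/5b^3 + 3003/25b^2 - 6/5a
  leading term ab^2: subtract (3168/125)·f_2 from 1056/25ab^2 - 24/5b^3 + 3003/25b^2 - 6/5a → -24/5b^3 - 12672/125ab + 3003/25b^2 - 6/5a - 22176/125b
  leading term b^3: subtract (-24/5)·h_4 from -24/5b^3 - 12672/125ab + 3003/25b^2 - 6/5a - 22176/125b → -12672/125ab + 393/25b^2 + 222/25a - 34776/125b
  leading term ab: subtract (-25344/925)·h_6 from -12672/125ab + 393/25b^2 + 222/25a - 34776/125b → 5428209/4625b^2 - 115338/925a + 3370248/4625b
  leading term b^2: subtract (86851344/39222575)·h_7 from 5428209/4625b^2 - 115338/925a + 3370248/4625b → -2352821916/196112875a - 13131595308/39222575b
  leading term a: no divisor's leading term divides it; move -2352821916/196112875a to the remainder.
  leading term b: no divisor's leading term divides it; move -13131595308/39222575b to the remainder.
  remainder -2352821916/196112875a - 13131595308/39222575b ≠ 0; add h_8 = -2352821916/196112875a - 13131595308/39222575b to the basis.

S(f_1,h_6): lcm = a^3b. S = -3381/296a^2b^2 + 195/148a^3 - 735/74a^2b + 4ab^2 + 5ab + b^2.
  leading term a^2b^2: subtract (-10143/1480a)·f_2 from -3381/296a^2b^2 + 195/148a^3 - 735/74a^2b + 4ab^2 + 5ab + b^2 → 195/148a^3 + 3234/185a^2b + 4ab^2 + 78401/1480ab + b^2
  leading term a^3: subtract (195/148)·f_1 from 195/148a^3 + 3234/185a^2b + 4ab^2 + 78401/1480ab + b^2 → 3234/185a^2b + 4ab^2 + 70601/1480ab + b^2 - 975/148a - 195/148b
  leading term a^2b: subtract (-1617/370)·f_3 from 3234/185a^2b + 4ab^2 + 70601/1480ab + b^2 - 975/148a - 195/148b → 4ab^2 + 70601/1480ab + 11689/370b^2 - 11343/740a - 195/148b
  leading term ab^2: subtract (12/5)·f_2 from 4ab^2 + 70601/1480ab + 11689/370b^2 - 11343/740a - 195/148b → 56393/1480ab + 11689/370b^2 - 11343/740a - 13407/740b
  leading term ab: subtract (56393/5476)·h_6 from 56393/1480ab + 11689/370b^2 - 11343/740a - 13407/740b → -176824957/438080b^2 + 7639107/219040a - 43433091/109520b
  leading term b^2: subtract (-176824957/232197644)·h_7 from -176824957/438080b^2 + 7639107/219040a - 43433091/109520b → -1126363764/290247055a - 3579138937/116098822b
  leading term a: subtract (2346591175/7254534241)·h_8 from -1126363764/290247055a - 3579138937/116098822b → 1123971638437/14509068482b
  leading term b: no divisor's leading term divides it; move 1123971638437/14509068482b to the remainder.
  remainder 1123971638437/14509068482b ≠ 0; add h_9 = 1123971638437/14509068482b to the basis.

The other S-polynomials (S(f_1,h_4), S(f_2,h_4), S(f_3,h_4), S(f_3,h_5), S(h_4,h_5), S(f_2,h_6), S(f_3,h_6), S(h_4,h_6), S(h_5,h_6), S(f_1,h_7), S(f_2,h_7), S(f_3,h_7), S(h_4,h_7), S(h_5,h_7), S(h_6,h_7), S(f_1,h_8), S(f_2,h_8), S(f_3,h_8), S(h_4,h_8), S(h_5,h_8), S(h_6,h_8), S(h_7,h_8), S(f_1,h_9), S(f_2,h_9), S(f_3,h_9), S(h_4,h_9), S(h_5,h_9), S(h_6,h_9), S(h_7,h_9), S(h_8,h_9)) all reduce to 0 modulo the current basis, so we have a Gröbner basis.
Inter-reduce: drop elements whose leading term is divisible by another's, tail-reduce, and make monic.
Reduced Gröbner basis: {a, b}.
Label its elements g_1 = a, g_2 = b.

Reduce p = -2b^2 + 7b - 1 modulo G:
  leading term b^2: subtract (-2b)·g_2 from -2b^2 + 7b - 1 → 7b - 1
  leading term b: subtract (7)·g_2 from 7b - 1 → -1
  leading term 1: no divisor's leading term divides it; move -1 to the remainder.
  normal form = -1.
The normal form is nonzero, so p ∉ I. Since p minus its normal form lies in I, I + (p) = I + (r) where r = -1; decide whether this ideal is the whole ring.
Here r = -1 is a nonzero constant, hence a unit: 1 ∈ I + (p), the Gröbner basis of I + (p) is {1}, and the enlarged system has no common solution — adjoining p is inconsistent.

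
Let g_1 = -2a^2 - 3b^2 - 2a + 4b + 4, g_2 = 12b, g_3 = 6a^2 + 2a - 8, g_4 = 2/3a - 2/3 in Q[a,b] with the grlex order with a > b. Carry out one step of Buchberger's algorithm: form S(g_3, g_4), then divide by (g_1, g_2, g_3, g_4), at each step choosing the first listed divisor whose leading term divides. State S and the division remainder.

lcm(LM(g_3), LM(g_4)) = a^2.
S = (lcm/LT(g_3))·g_3 − (lcm/LT(g_4))·g_4 = 4/3a - 4/3.
Reduce S modulo (g_1, g_2, g_3, g_4) in that order:
  leading term a: subtract (2)·g_4 from 4/3a - 4/3 → 0
The remainder is 0, so this S-polynomial contributes no new basis element.
This is the inner loop of Buchberger's algorithm — each nonzero remainder becomes a new basis element.

S(g_3, g_4) = 4/3a - 4/3; remainder on division = 0.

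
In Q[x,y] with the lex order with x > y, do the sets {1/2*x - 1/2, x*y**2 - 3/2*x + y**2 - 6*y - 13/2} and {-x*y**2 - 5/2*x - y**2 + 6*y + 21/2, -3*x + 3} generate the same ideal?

Equality of ideals is decidable: compute both reduced Gröbner bases (unique for the ordering) and check whether they agree.
Buchberger on the first generating set:
f_1 = 1/2*x - 1/2, LT = x.
f_2 = x*y**2 - 3/2*x + y**2 - 6*y - 13/2, LT = x*y**2.

S(f_1,f_2): lcm = x*y**2. S = 3/2*x - 2*y**2 + 6*y + 13/2.
  reduce S modulo (f_1, f_2):
  remainder -2*y**2 + 6*y + 8 ≠ 0; add g_3 = -2*y**2 + 6*y + 8 to the basis.

The other S-polynomials (S(f_1,g_3), S(f_2,g_3)) all reduce to 0 modulo the current basis, so we have a Gröbner basis.
Inter-reduce: drop elements whose leading term is divisible by another's, tail-reduce, and make monic.
Reduced Gröbner basis: {x - 1, y**2 - 3*y - 4}.

Buchberger on the second generating set:
h_1 = -x*y**2 - 5/2*x - y**2 + 6*y + 21/2, LT = x*y**2.
h_2 = -3*x + 3, LT = x.

S(h_1,h_2): lcm = x*y**2. S = 5/2*x + 2*y**2 - 6*y - 21/2.
  reduce S modulo (h_1, h_2):
  remainder 2*y**2 - 6*y - 8 ≠ 0; add k_3 = 2*y**2 - 6*y - 8 to the basis.

The other S-polynomials (S(h_1,k_3), S(h_2,k_3)) all reduce to 0 modulo the current basis, so we have a Gröbner basis.
Inter-reduce: drop elements whose leading term is divisible by another's, tail-reduce, and make monic.
Reduced Gröbner basis: {x - 1, y**2 - 3*y - 4}.

The two bases agree; hence the ideals are identical.

Yes, the ideals are equal.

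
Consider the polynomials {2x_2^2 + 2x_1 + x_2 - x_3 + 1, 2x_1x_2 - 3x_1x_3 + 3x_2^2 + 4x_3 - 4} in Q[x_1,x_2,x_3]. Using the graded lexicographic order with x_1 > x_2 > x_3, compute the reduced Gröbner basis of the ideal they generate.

G = {x_1x_3^2 + 4/9x_1^2 + 19/9x_1x_3 - 13/18x_2x_3 - 11/6x_3^2 + 11/9x_1 + 31/18x_2 - 4/9x_3 + 41/18, x_1x_2 - 3/2x_1x_3 - 3/2x_1 - 3/4x_2 + 11/4x_3 - 11/4, x_2^2 + x_1 + 1/2x_2 - 1/2x_3 + 1/2}

f_1 = 2x_2^2 + 2x_1 + x_2 - x_3 + 1, LT = x_2^2.
f_2 = 2x_1x_2 - 3x_1x_3 + 3x_2^2 + 4x_3 - 4, LT = x_1x_2.

S(f_1,f_2): lcm = x_1x_2^2. S = 3/2x_1x_2x_3 - 3/2x_2^3 + x_1^2 + 1/2x_1x_2 - 1/2x_1x_3 - 2x_2x_3 + 1/2x_1 + 2x_2.
  leading term x_1x_2x_3: subtract (3/4x_3)·f_2 from 3/2x_1x_2x_3 - 3/2x_2^3 + x_1^2 + 1/2x_1x_2 - 1/2x_1x_3 - 2x_2x_3 + 1/2x_1 + 2x_2 → 9/4x_1x_3^2 - 3/2x_2^3 - 9/4x_2^2x_3 + x_1^2 + 1/2x_1x_2 - 1/2x_1x_3 - 2x_2x_3 - 3x_3^2 + 1/2x_1 + 2x_2 + 3x_3
  leading term x_1x_3^2: no divisor's leading term divides it; move 9/4x_1x_3^2 to the remainder.
  leading term x_2^3: subtract (-3/4x_2)·f_1 from -3/2x_2^3 - 9/4x_2^2x_3 + x_1^2 + 1/2x_1x_2 - 1/2x_1x_3 - 2x_2x_3 - 3x_3^2 + 1/2x_1 + 2x_2 + 3x_3 → -9/4x_2^2x_3 + x_1^2 + 2x_1x_2 - 1/2x_1x_3 + 3/4x_2^2 - 11/4x_2x_3 - 3x_3^2 + 1/2x_1 + 11/4x_2 + 3x_3
  leading term x_2^2x_3: subtract (-9/8x_3)·f_1 from -9/4x_2^2x_3 + x_1^2 + 2x_1x_2 - 1/2x_1x_3 + 3/4x_2^2 - 11/4x_2x_3 - 3x_3^2 + 1/2x_1 + 11/4x_2 + 3x_3 → x_1^2 + 2x_1x_2 + 7/4x_1x_3 + 3/4x_2^2 - 13/8x_2x_3 - 33/8x_3^2 + 1/2x_1 + 11/4x_2 + 33/8x_3
  leading term x_1^2: no divisor's leading term divides it; move x_1^2 to the remainder.
  leading term x_1x_2: subtract (1)·f_2 from 2x_1x_2 + 7/4x_1x_3 + 3/4x_2^2 - 13/8x_2x_3 - 33/8x_3^2 + 1/2x_1 + 11/4x_2 + 33/8x_3 → 19/4x_1x_3 - 9/4x_2^2 - 13/8x_2x_3 - 33/8x_3^2 + 1/2x_1 + 11/4x_2 + 1/8x_3 + 4
  leading term x_1x_3: no divisor's leading term divides it; move 19/4x_1x_3 to the remainder.
  leading term x_2^2: subtract (-9/8)·f_1 from -9/4x_2^2 - 13/8x_2x_3 - 33/8x_3^2 + 1/2x_1 + 11/4x_2 + 1/8x_3 + 4 → -13/8x_2x_3 - 33/8x_3^2 + 11/4x_1 + 31/8x_2 - x_3 + 41/8
  leading term x_2x_3: no divisor's leading term divides it; move -13/8x_2x_3 to the remainder.
  leading term x_3^2: no divisor's leading term divides it; move -33/8x_3^2 to the remainder.
  leading term x_1: no divisor's leading term divides it; move 11/4x_1 to the remainder.
  leading term x_2: no divisor's leading term divides it; move 31/8x_2 to the remainder.
  leading term x_3: no divisor's leading term divides it; move -x_3 to the remainder.
  leading term 1: no divisor's leading term divides it; move 41/8 to the remainder.
  remainder 9/4x_1x_3^2 + x_1^2 + 19/4x_1x_3 - 13/8x_2x_3 - 33/8x_3^2 + 11/4x_1 + 31/8x_2 - x_3 + 41/8 ≠ 0; add g_3 = 9/4x_1x_3^2 + x_1^2 + 19/4x_1x_3 - 13/8x_2x_3 - 33/8x_3^2 + 11/4x_1 + 31/8x_2 - x_3 + 41/8 to the basis.

S(f_1,g_3): leading monomials are coprime, so the S-polynomial reduces to 0 (Buchberger's first criterion).
S(f_2,g_3): lcm = x_1x_2x_3^2. S = -3/2x_1x_3^3 + 3/2x_2^2x_3^2 - 4/9x_1^2x_2 - 19/9x_1x_2x_3 + 13/18x_2^2x_3 + 11/6x_2x_3^2 + 2x_3^3 - 11/9x_1x_2 - 31/18x_2^2 + 4/9x_2x_3 - 2x_3^2 - 41/18x_2.
  leading term x_1x_3^3: subtract (-2/3x_3)·g_3 from -3/2x_1x_3^3 + 3/2x_2^2x_3^2 - 4/9x_1^2x_2 - 19/9x_1x_2x_3 + 13/18x_2^2x_3 + 11/6x_2x_3^2 + 2x_3^3 - 11/9x_1x_2 - 31/18x_2^2 + 4/9x_2x_3 - 2x_3^2 - 41/18x_2 → 3/2x_2^2x_3^2 - 4/9x_1^2x_2 + 2/3x_1^2x_3 - 19/9x_1x_2x_3 + 19/6x_1x_3^2 + 13/18x_2^2x_3 + 3/4x_2x_3^2 - 3/4x_3^3 - 11/9x_1x_2 + 11/6x_1x_3 - 31/18x_2^2 + 109/36x_2x_3 - 8/3x_3^2 - 41/18x_2 + 41/12x_3
  leading term x_2^2x_3^2: subtract (3/4x_3^2)·f_1 from 3/2x_2^2x_3^2 - 4/9x_1^2x_2 + 2/3x_1^2x_3 - 19/9x_1x_2x_3 + 19/6x_1x_3^2 + 13/18x_2^2x_3 + 3/4x_2x_3^2 - 3/4x_3^3 - 11/9x_1x_2 + 11/6x_1x_3 - 31/18x_2^2 + 109/36x_2x_3 - 8/3x_3^2 - 41/18x_2 + 41/12x_3 → -4/9x_1^2x_2 + 2/3x_1^2x_3 - 19/9x_1x_2x_3 + 5/3x_1x_3^2 + 13/18x_2^2x_3 - 11/9x_1x_2 + 11/6x_1x_3 - 31/18x_2^2 + 109/36x_2x_3 - 41/12x_3^2 - 41/18x_2 + 41/12x_3
  leading term x_1^2x_2: subtract (-2/9x_1)·f_2 from -4/9x_1^2x_2 + 2/3x_1^2x_3 - 19/9x_1x_2x_3 + 5/3x_1x_3^2 + 13/18x_2^2x_3 - 11/9x_1x_2 + 11/6x_1x_3 - 31/18x_2^2 + 109/36x_2x_3 - 41/12x_3^2 - 41/18x_2 + 41/12x_3 → 2/3x_1x_2^2 - 19/9x_1x_2x_3 + 5/3x_1x_3^2 + 13/18x_2^2x_3 - 11/9x_1x_2 + 49/18x_1x_3 - 31/18x_2^2 + 109/36x_2x_3 - 41/12x_3^2 - 8/9x_1 - 41/18x_2 + 41/12x_3
  leading term x_1x_2^2: subtract (1/3x_1)·f_1 from 2/3x_1x_2^2 - 19/9x_1x_2x_3 + 5/3x_1x_3^2 + 13/18x_2^2x_3 - 11/9x_1x_2 + 49/18x_1x_3 - 31/18x_2^2 + 109/36x_2x_3 - 41/12x_3^2 - 8/9x_1 - 41/18x_2 + 41/12x_3 → -19/9x_1x_2x_3 + 5/3x_1x_3^2 + 13/18x_2^2x_3 - 2/3x_1^2 - 14/9x_1x_2 + 55/18x_1x_3 - 31/18x_2^2 + 109/36x_2x_3 - 41/12x_3^2 - 11/9x_1 - 41/18x_2 + 41/12x_3
  leading term x_1x_2x_3: subtract (-19/18x_3)·f_2 from -19/9x_1x_2x_3 + 5/3x_1x_3^2 + 13/18x_2^2x_3 - 2/3x_1^2 - 14/9x_1x_2 + 55/18x_1x_3 - 31/18x_2^2 + 109/36x_2x_3 - 41/12x_3^2 - 11/9x_1 - 41/18x_2 + 41/12x_3 → -3/2x_1x_3^2 + 35/9x_2^2x_3 - 2/3x_1^2 - 14/9x_1x_2 + 55/18x_1x_3 - 31/18x_2^2 + 109/36x_2x_3 + 29/36x_3^2 - 11/9x_1 - 41/18x_2 - 29/36x_3
  leading term x_1x_3^2: subtract (-2/3)·g_3 from -3/2x_1x_3^2 + 35/9x_2^2x_3 - 2/3x_1^2 - 14/9x_1x_2 + 55/18x_1x_3 - 31/18x_2^2 + 109/36x_2x_3 + 29/36x_3^2 - 11/9x_1 - 41/18x_2 - 29/36x_3 → 35/9x_2^2x_3 - 14/9x_1x_2 + 56/9x_1x_3 - 31/18x_2^2 + 35/18x_2x_3 - 35/18x_3^2 + 11/18x_1 + 11/36x_2 - 53/36x_3 + 41/12
  leading term x_2^2x_3: subtract (35/18x_3)·f_1 from 35/9x_2^2x_3 - 14/9x_1x_2 + 56/9x_1x_3 - 31/18x_2^2 + 35/18x_2x_3 - 35/18x_3^2 + 11/18x_1 + 11/36x_2 - 53/36x_3 + 41/12 → -14/9x_1x_2 + 7/3x_1x_3 - 31/18x_2^2 + 11/18x_1 + 11/36x_2 - 41/12x_3 + 41/12
  leading term x_1x_2: subtract (-7/9)·f_2 from -14/9x_1x_2 + 7/3x_1x_3 - 31/18x_2^2 + 11/18x_1 + 11/36x_2 - 41/12x_3 + 41/12 → 11/18x_2^2 + 11/18x_1 + 11/36x_2 - 11/36x_3 + 11/36
  leading term x_2^2: subtract (11/36)·f_1 from 11/18x_2^2 + 11/18x_1 + 11/36x_2 - 11/36x_3 + 11/36 → 0
  remainder 0.

Every S-polynomial of the final basis reduces to 0, so we have a Gröbner basis.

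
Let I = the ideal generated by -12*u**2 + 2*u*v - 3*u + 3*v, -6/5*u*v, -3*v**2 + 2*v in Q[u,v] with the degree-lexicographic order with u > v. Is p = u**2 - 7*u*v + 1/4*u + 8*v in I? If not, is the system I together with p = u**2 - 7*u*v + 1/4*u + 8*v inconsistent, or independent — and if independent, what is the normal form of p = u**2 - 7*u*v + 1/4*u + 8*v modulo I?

First compute the reduced Gröbner basis of I by Buchberger's algorithm.
f_1 = -12*u**2 + 2*u*v - 3*u + 3*v, LT = u**2.
f_2 = -6/5*u*v, LT = u*v.
f_3 = -3*v**2 + 2*v, LT = v**2.

S(f_1,f_2): lcm = u**2*v. S = -1/6*u*v**2 + 1/4*u*v - 1/4*v**2.
  reduce S modulo (f_1, f_2, f_3):
  remainder -1/6*v ≠ 0; add h_4 = -1/6*v to the basis.

The other S-polynomials (S(f_1,f_3), S(f_2,f_3), S(f_1,h_4), S(f_2,h_4), S(f_3,h_4)) all reduce to 0 modulo the current basis, so we have a Gröbner basis.
Inter-reduce: drop elements whose leading term is divisible by another's, tail-reduce, and make monic.
Reduced Gröbner basis: {u**2 + 1/4*u, v}.
Label its elements g_1 = u**2 + 1/4*u, g_2 = v.

Reduce p = u**2 - 7*u*v + 1/4*u + 8*v modulo G:
  leading term u**2: subtract (1)·g_1 from u**2 - 7*u*v + 1/4*u + 8*v → -7*u*v + 8*v
  leading term u*v: subtract (-7*u)·g_2 from -7*u*v + 8*v → 8*v
  leading term v: subtract (8)·g_2 from 8*v → 0
  normal form = 0.
Since the normal form is 0, p ∈ I.

The remainder on division by a Gröbner basis is unique — it is the normal form.

u**2 - 7*u*v + 1/4*u + 8*v lies in I (it reduces to 0).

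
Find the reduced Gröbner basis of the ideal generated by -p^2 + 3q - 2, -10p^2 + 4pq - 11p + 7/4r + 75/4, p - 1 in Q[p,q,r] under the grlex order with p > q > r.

G = {p - 1, q - 1, r + 1}

f_1 = -p^2 + 3q - 2, LT = p^2.
f_2 = -10p^2 + 4pq - 11p + 7/4r + 75/4, LT = p^2.
f_3 = p - 1, LT = p.

S(f_1,f_2): lcm = p^2. S = 2/5pq - 11/10p - 3q + 7/40r + 31/8.
  reduce S modulo (f_1, f_2, f_3):
  remainder -13/5q + 7/40r + 111/40 ≠ 0; add g_4 = -13/5q + 7/40r + 111/40 to the basis.

S(f_1,f_3): lcm = p^2. S = p - 3q + 2.
  reduce S modulo (f_1, f_2, f_3, g_4):
  remainder -21/104r - 21/104 ≠ 0; add g_5 = -21/104r - 21/104 to the basis.

The other S-polynomials (S(f_2,f_3), S(f_1,g_4), S(f_2,g_4), S(f_3,g_4), S(f_1,g_5), S(f_2,g_5), S(f_3,g_5), S(g_4,g_5)) all reduce to 0 modulo the current basis, so we have a Gröbner basis.
Inter-reduce: drop elements whose leading term is divisible by another's, tail-reduce, and make monic.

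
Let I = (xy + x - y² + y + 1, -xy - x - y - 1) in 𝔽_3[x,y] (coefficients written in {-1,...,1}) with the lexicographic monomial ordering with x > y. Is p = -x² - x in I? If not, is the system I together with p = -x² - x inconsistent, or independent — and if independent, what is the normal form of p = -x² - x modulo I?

First compute the reduced Gröbner basis of I by Buchberger's algorithm.
f_1 = xy + x - y² + y + 1, LT = xy.
f_2 = -xy - x - y - 1, LT = xy.

S(f_1,f_2): lcm = xy. S = -y².
  reduce S modulo (f_1, f_2):
  remainder -y² ≠ 0; add h_3 = -y² to the basis.

S(f_1,h_3): lcm = xy². S = xy - y³ + y² + y.
  reduce S modulo (f_1, f_2, h_3):
  remainder -x - 1 ≠ 0; add h_4 = -x - 1 to the basis.

The other S-polynomials (S(f_2,h_3), S(f_1,h_4), S(f_2,h_4), S(h_3,h_4)) all reduce to 0 modulo the current basis, so we have a Gröbner basis.
Inter-reduce: drop elements whose leading term is divisible by another's, tail-reduce, and make monic.
Reduced Gröbner basis: {x + 1, y²}.
Label its elements g_1 = x + 1, g_2 = y².

Reduce p = -x² - x modulo G:
  leading term x²: subtract (-x)·g_1 from -x² - x → 0
  normal form = 0.
Since the normal form is 0, p ∈ I.

-x² - x lies in I (it reduces to 0).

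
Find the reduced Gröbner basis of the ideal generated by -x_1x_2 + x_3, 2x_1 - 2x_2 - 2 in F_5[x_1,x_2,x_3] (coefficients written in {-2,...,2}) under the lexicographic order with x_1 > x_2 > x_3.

Buchberger's algorithm terminates because the ascending chain of leading-term ideals stabilizes.

f_1 = -x_1x_2 + x_3, LT = x_1x_2.
f_2 = 2x_1 - 2x_2 - 2, LT = x_1.

S(f_1,f_2): lcm = x_1x_2. S = x_2^2 + x_2 - x_3.
  leading term x_2^2: no divisor's leading term divides it; move x_2^2 to the remainder.
  leading term x_2: no divisor's leading term divides it; move x_2 to the remainder.
  leading term x_3: no divisor's leading term divides it; move -x_3 to the remainder.
  remainder x_2^2 + x_2 - x_3 ≠ 0; add g_3 = x_2^2 + x_2 - x_3 to the basis.

The other S-polynomials (S(f_1,g_3), S(f_2,g_3)) all reduce to 0 modulo the current basis, so we have a Gröbner basis.
Inter-reduce: drop elements whose leading term is divisible by another's, tail-reduce, and make monic.

G = {x_1 - x_2 - 1, x_2^2 + x_2 - x_3}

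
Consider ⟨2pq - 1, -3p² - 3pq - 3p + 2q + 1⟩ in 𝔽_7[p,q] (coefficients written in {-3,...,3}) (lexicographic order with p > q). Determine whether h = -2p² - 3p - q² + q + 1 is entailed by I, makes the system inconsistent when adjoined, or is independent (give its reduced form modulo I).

First compute the reduced Gröbner basis of I by Buchberger's algorithm.
f_1 = 2pq - 1, LT = pq.
f_2 = -3p² - 3pq - 3p + 2q + 1, LT = p².

S(f_1,f_2): lcm = p²q. S = -pq² - pq + 3p + 3q² - 2q.
  leading term pq²: subtract (3q)·f_1 from -pq² - pq + 3p + 3q² - 2q → -pq + 3p + 3q² + q
  leading term pq: subtract (3)·f_1 from -pq + 3p + 3q² + q → 3p + 3q² + q + 3
  leading term p: no divisor's leading term divides it; move 3p to the remainder.
  leading term q²: no divisor's leading term divides it; move 3q² to the remainder.
  leading term q: no divisor's leading term divides it; move q to the remainder.
  leading term 1: no divisor's leading term divides it; move 3 to the remainder.
  remainder 3p + 3q² + q + 3 ≠ 0; add k_3 = 3p + 3q² + q + 3 to the basis.

S(f_1,k_3): lcm = pq. S = -q³ + 2q² - q + 3.
  leading term q³: no divisor's leading term divides it; move -q³ to the remainder.
  leading term q²: no divisor's leading term divides it; move 2q² to the remainder.
  leading term q: no divisor's leading term divides it; move -q to the remainder.
  leading term 1: no divisor's leading term divides it; move 3 to the remainder.
  remainder -q³ + 2q² - q + 3 ≠ 0; add k_4 = -q³ + 2q² - q + 3 to the basis.

S(f_2,k_3): lcm = p². S = -pq² + 3pq - 3q + 2.
  leading term pq²: subtract (3q)·f_1 from -pq² + 3pq - 3q + 2 → 3pq + 2
  leading term pq: subtract (-2)·f_1 from 3pq + 2 → 0
  remainder 0.

S(f_1,k_4): lcm = pq³. S = 2pq² - pq + 3p + 3q².
  leading term pq²: subtract (q)·f_1 from 2pq² - pq + 3p + 3q² → -pq + 3p + 3q² + q
  leading term pq: subtract (3)·f_1 from -pq + 3p + 3q² + q → 3p + 3q² + q + 3
  leading term p: subtract (1)·k_3 from 3p + 3q² + q + 3 → 0
  remainder 0.

S(f_2,k_4): leading monomials are coprime, so the S-polynomial reduces to 0 (Buchberger's first criterion).
S(k_3,k_4): leading monomials are coprime, so the S-polynomial reduces to 0 (Buchberger's first criterion).
Every S-polynomial of the final basis reduces to 0, so we have a Gröbner basis.
Inter-reduce: drop elements whose leading term is divisible by another's, tail-reduce, and make monic.
Reduced Gröbner basis: {p + q² - 2q + 1, q³ - 2q² + q - 3}.
Label its elements g_1 = p + q² - 2q + 1, g_2 = q³ - 2q² + q - 3.

Reduce h = -2p² - 3p - q² + q + 1 modulo G:
  leading term p²: subtract (-2p)·g_1 from -2p² - 3p - q² + q + 1 → 2pq² + 3pq - p - q² + q + 1
  leading term pq²: subtract (2q²)·g_1 from 2pq² + 3pq - p - q² + q + 1 → 3pq - p - 2q⁴ - 3q³ - 3q² + q + 1
  leading term pq: subtract (3q)·g_1 from 3pq - p - 2q⁴ - 3q³ - 3q² + q + 1 → -p - 2q⁴ + q³ + 3q² - 2q + 1
  leading term p: subtract (-1)·g_1 from -p - 2q⁴ + q³ + 3q² - 2q + 1 → -2q⁴ + q³ - 3q² + 3q + 2
  leading term q⁴: subtract (-2q)·g_2 from -2q⁴ + q³ - 3q² + 3q + 2 → -3q³ - q² - 3q + 2
  leading term q³: subtract (-3)·g_2 from -3q³ - q² - 3q + 2 → 0
  normal form = 0.
Since the normal form is 0, h ∈ I.

-2p² - 3p - q² + q + 1 lies in I (it reduces to 0).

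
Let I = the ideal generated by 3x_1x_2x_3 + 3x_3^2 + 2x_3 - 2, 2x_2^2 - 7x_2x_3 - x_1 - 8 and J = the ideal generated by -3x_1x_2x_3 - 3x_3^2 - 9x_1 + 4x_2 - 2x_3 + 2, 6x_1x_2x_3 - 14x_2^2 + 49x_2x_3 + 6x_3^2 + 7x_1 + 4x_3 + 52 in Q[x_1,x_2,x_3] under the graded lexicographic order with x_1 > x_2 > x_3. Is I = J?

Two ideals are equal iff their reduced Gröbner bases coincide (the reduced basis is unique for a fixed ordering).
Buchberger on the first generating set:
f_1 = 3x_1x_2x_3 + 3x_3^2 + 2x_3 - 2, LT = x_1x_2x_3.
f_2 = 2x_2^2 - 7x_2x_3 - x_1 - 8, LT = x_2^2.

S(f_1,f_2): lcm = x_1x_2^2x_3. S = 7/2x_1x_2x_3^2 + 1/2x_1^2x_3 + x_2x_3^2 + 4x_1x_3 + 2/3x_2x_3 - 2/3x_2.
  leading term x_1x_2x_3^2: subtract (7/6x_3)·f_1 from 7/2x_1x_2x_3^2 + 1/2x_1^2x_3 + x_2x_3^2 + 4x_1x_3 + 2/3x_2x_3 - 2/3x_2 → 1/2x_1^2x_3 + x_2x_3^2 - 7/2x_3^3 + 4x_1x_3 + 2/3x_2x_3 - 7/3x_3^2 - 2/3x_2 + 7/3x_3
  leading term x_1^2x_3: no divisor's leading term divides it; move 1/2x_1^2x_3 to the remainder.
  leading term x_2x_3^2: no divisor's leading term divides it; move x_2x_3^2 to the remainder.
  leading term x_3^3: no divisor's leading term divides it; move -7/2x_3^3 to the remainder.
  leading term x_1x_3: no divisor's leading term divides it; move 4x_1x_3 to the remainder.
  leading term x_2x_3: no divisor's leading term divides it; move 2/3x_2x_3 to the remainder.
  leading term x_3^2: no divisor's leading term divides it; move -7/3x_3^2 to the remainder.
  leading term x_2: no divisor's leading term divides it; move -2/3x_2 to the remainder.
  leading term x_3: no divisor's leading term divides it; move 7/3x_3 to the remainder.
  remainder 1/2x_1^2x_3 + x_2x_3^2 - 7/2x_3^3 + 4x_1x_3 + 2/3x_2x_3 - 7/3x_3^2 - 2/3x_2 + 7/3x_3 ≠ 0; add g_3 = 1/2x_1^2x_3 + x_2x_3^2 - 7/2x_3^3 + 4x_1x_3 + 2/3x_2x_3 - 7/3x_3^2 - 2/3x_2 + 7/3x_3 to the basis.

The other S-polynomials (S(f_1,g_3), S(f_2,g_3)) all reduce to 0 modulo the current basis, so we have a Gröbner basis.
Inter-reduce: drop elements whose leading term is divisible by another's, tail-reduce, and make monic.
Reduced Gröbner basis: {x_1^2x_3 + 2x_2x_3^2 - 7x_3^3 + 8x_1x_3 + 4/3x_2x_3 - 14/3x_3^2 - 4/3x_2 + 14/3x_3, x_1x_2x_3 + x_3^2 + 2/3x_3 - 2/3, x_2^2 - 7/2x_2x_3 - 1/2x_1 - 4}.

Buchberger on the second generating set:
h_1 = -3x_1x_2x_3 - 3x_3^2 - 9x_1 + 4x_2 - 2x_3 + 2, LT = x_1x_2x_3.
h_2 = 6x_1x_2x_3 - 14x_2^2 + 49x_2x_3 + 6x_3^2 + 7x_1 + 4x_3 + 52, LT = x_1x_2x_3.

S(h_1,h_2): lcm = x_1x_2x_3. S = 7/3x_2^2 - 49/6x_2x_3 + 11/6x_1 - 4/3x_2 - 28/3.
  leading term x_2^2: no divisor's leading term divides it; move 7/3x_2^2 to the remainder.
  leading term x_2x_3: no divisor's leading term divides it; move -49/6x_2x_3 to the remainder.
  leading term x_1: no divisor's leading term divides it; move 11/6x_1 to the remainder.
  leading term x_2: no divisor's leading term divides it; move -4/3x_2 to the remainder.
  leading term 1: no divisor's leading term divides it; move -28/3 to the remainder.
  remainder 7/3x_2^2 - 49/6x_2x_3 + 11/6x_1 - 4/3x_2 - 28/3 ≠ 0; add k_3 = 7/3x_2^2 - 49/6x_2x_3 + 11/6x_1 - 4/3x_2 - 28/3 to the basis.

S(h_1,k_3): lcm = x_1x_2^2x_3. S = 7/2x_1x_2x_3^2 - 11/14x_1^2x_3 + 4/7x_1x_2x_3 + x_2x_3^2 + 3x_1x_2 + 4x_1x_3 - 4/3x_2^2 + 2/3x_2x_3 - 2/3x_2.
  leading term x_1x_2x_3^2: subtract (-7/6x_3)·h_1 from 7/2x_1x_2x_3^2 - 11/14x_1^2x_3 + 4/7x_1x_2x_3 + x_2x_3^2 + 3x_1x_2 + 4x_1x_3 - 4/3x_2^2 + 2/3x_2x_3 - 2/3x_2 → -11/14x_1^2x_3 + 4/7x_1x_2x_3 + x_2x_3^2 - 7/2x_3^3 + 3x_1x_2 - 13/2x_1x_3 - 4/3x_2^2 + 16/3x_2x_3 - 7/3x_3^2 - 2/3x_2 + 7/3x_3
  leading term x_1^2x_3: no divisor's leading term divides it; move -11/14x_1^2x_3 to the remainder.
  leading term x_1x_2x_3: subtract (-4/21)·h_1 from 4/7x_1x_2x_3 + x_2x_3^2 - 7/2x_3^3 + 3x_1x_2 - 13/2x_1x_3 - 4/3x_2^2 + 16/3x_2x_3 - 7/3x_3^2 - 2/3x_2 + 7/3x_3 → x_2x_3^2 - 7/2x_3^3 + 3x_1x_2 - 13/2x_1x_3 - 4/3x_2^2 + 16/3x_2x_3 - 61/21x_3^2 - 12/7x_1 + 2/21x_2 + 41/21x_3 + 8/21
  leading term x_2x_3^2: no divisor's leading term divides it; move x_2x_3^2 to the remainder.
  leading term x_3^3: no divisor's leading term divides it; move -7/2x_3^3 to the remainder.
  leading term x_1x_2: no divisor's leading term divides it; move 3x_1x_2 to the remainder.
  leading term x_1x_3: no divisor's leading term divides it; move -13/2x_1x_3 to the remainder.
  leading term x_2^2: subtract (-4/7)·k_3 from -4/3x_2^2 + 16/3x_2x_3 - 61/21x_3^2 - 12/7x_1 + 2/21x_2 + 41/21x_3 + 8/21 → 2/3x_2x_3 - 61/21x_3^2 - 2/3x_1 - 2/3x_2 + 41/21x_3 - 104/21
  leading term x_2x_3: no divisor's leading term divides it; move 2/3x_2x_3 to the remainder.
  leading term x_3^2: no divisor's leading term divides it; move -61/21x_3^2 to the remainder.
  leading term x_1: no divisor's leading term divides it; move -2/3x_1 to the remainder.
  leading term x_2: no divisor's leading term divides it; move -2/3x_2 to the remainder.
  leading term x_3: no divisor's leading term divides it; move 41/21x_3 to the remainder.
  leading term 1: no divisor's leading term divides it; move -104/21 to the remainder.
  remainder -11/14x_1^2x_3 + x_2x_3^2 - 7/2x_3^3 + 3x_1x_2 - 13/2x_1x_3 + 2/3x_2x_3 - 61/21x_3^2 - 2/3x_1 - 2/3x_2 + 41/21x_3 - 104/21 ≠ 0; add k_4 = -11/14x_1^2x_3 + x_2x_3^2 - 7/2x_3^3 + 3x_1x_2 - 13/2x_1x_3 + 2/3x_2x_3 - 61/21x_3^2 - 2/3x_1 - 2/3x_2 + 41/21x_3 - 104/21 to the basis.

The other S-polynomials (S(h_2,k_3), S(h_1,k_4), S(h_2,k_4), S(k_3,k_4)) all reduce to 0 modulo the current basis, so we have a Gröbner basis.
Inter-reduce: drop elements whose leading term is divisible by another's, tail-reduce, and make monic.
Reduced Gröbner basis: {x_1^2x_3 - 14/11x_2x_3^2 + 49/11x_3^3 - 42/11x_1x_2 + 91/11x_1x_3 - 28/33x_2x_3 + 122/33x_3^2 + 28/33x_1 + 28/33x_2 - 82/33x_3 + 208/33, x_1x_2x_3 + x_3^2 + 3x_1 - 4/3x_2 + 2/3x_3 - 2/3, x_2^2 - 7/2x_2x_3 + 11/14x_1 - 4/7x_2 - 4}.

These differ, so the ideals are not equal.

No, the ideals differ.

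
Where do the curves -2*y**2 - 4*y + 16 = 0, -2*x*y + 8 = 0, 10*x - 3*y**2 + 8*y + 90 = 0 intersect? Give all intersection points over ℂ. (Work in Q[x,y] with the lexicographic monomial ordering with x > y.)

{(-1, -4)}

Compute a lex Gröbner basis by Buchberger's algorithm.
f_1 = -2*y**2 - 4*y + 16, LT = y**2.
f_2 = -2*x*y + 8, LT = x*y.
f_3 = 10*x - 3*y**2 + 8*y + 90, LT = x.

S(f_1,f_2): lcm = x*y**2. S = 2*x*y - 8*x + 4*y.
  leading term x*y: subtract (-1)·f_2 from 2*x*y - 8*x + 4*y → -8*x + 4*y + 8
  leading term x: subtract (-4/5)·f_3 from -8*x + 4*y + 8 → -12/5*y**2 + 52/5*y + 80
  leading term y**2: subtract (6/5)·f_1 from -12/5*y**2 + 52/5*y + 80 → 76/5*y + 304/5
  leading term y: no divisor's leading term divides it; move 76/5*y to the remainder.
  leading term 1: no divisor's leading term divides it; move 304/5 to the remainder.
  remainder 76/5*y + 304/5 ≠ 0; add h_4 = 76/5*y + 304/5 to the basis.

The other S-polynomials (S(f_1,f_3), S(f_2,f_3), S(f_1,h_4), S(f_2,h_4), S(f_3,h_4)) all reduce to 0 modulo the current basis, so we have a Gröbner basis.
Inter-reduce: drop elements whose leading term is divisible by another's, tail-reduce, and make monic.
Reduced Gröbner basis: {x + 1, y + 4}.

Elimination: the polynomial y + 4 lies in the elimination ideal for y, so y ∈ {-4}. For each such y, the remaining basis elements (now univariate) give the rest of the solution.
  y = -4: the earlier basis element becomes x + 1 = 0, giving x = -1 — point (-1, -4).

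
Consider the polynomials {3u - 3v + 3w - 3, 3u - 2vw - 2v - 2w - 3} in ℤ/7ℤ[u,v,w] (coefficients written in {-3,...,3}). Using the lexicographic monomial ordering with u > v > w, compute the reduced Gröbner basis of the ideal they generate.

f_1 = 3u - 3v + 3w - 3, LT = u.
f_2 = 3u - 2vw - 2v - 2w - 3, LT = u.

S(f_1,f_2): lcm = u. S = 3vw + 2v - 3w.
  reduce S modulo (f_1, f_2):
  remainder 3vw + 2v - 3w ≠ 0; add g_3 = 3vw + 2v - 3w to the basis.

The other S-polynomials (S(f_1,g_3), S(f_2,g_3)) all reduce to 0 modulo the current basis, so we have a Gröbner basis.
Inter-reduce: drop elements whose leading term is divisible by another's, tail-reduce, and make monic.

G = {u - v + w - 1, vw + 3v - w}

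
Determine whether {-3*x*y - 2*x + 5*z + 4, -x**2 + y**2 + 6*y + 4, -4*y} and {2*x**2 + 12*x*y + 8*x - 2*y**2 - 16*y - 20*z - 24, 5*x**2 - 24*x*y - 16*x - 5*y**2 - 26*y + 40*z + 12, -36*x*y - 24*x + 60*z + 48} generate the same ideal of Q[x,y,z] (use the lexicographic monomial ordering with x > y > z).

Yes, the ideals are equal.

Two ideals are equal iff their reduced Gröbner bases coincide (the reduced basis is unique for a fixed ordering).
Buchberger on the first generating set:
f_1 = -3*x*y - 2*x + 5*z + 4, LT = x*y.
f_2 = -x**2 + y**2 + 6*y + 4, LT = x**2.
f_3 = -4*y, LT = y.

S(f_1,f_2): lcm = x**2*y. S = 2/3*x**2 - 5/3*x*z - 4/3*x + y**3 + 6*y**2 + 4*y.
  leading term x**2: subtract (-2/3)·f_2 from 2/3*x**2 - 5/3*x*z - 4/3*x + y**3 + 6*y**2 + 4*y → -5/3*x*z - 4/3*x + y**3 + 20/3*y**2 + 8*y + 8/3
  leading term x*z: no divisor's leading term divides it; move -5/3*x*z to the remainder.
  leading term x: no divisor's leading term divides it; move -4/3*x to the remainder.
  leading term y**3: subtract (-1/4*y**2)·f_3 from y**3 + 20/3*y**2 + 8*y + 8/3 → 20/3*y**2 + 8*y + 8/3
  leading term y**2: subtract (-5/3*y)·f_3 from 20/3*y**2 + 8*y + 8/3 → 8*y + 8/3
  leading term y: subtract (-2)·f_3 from 8*y + 8/3 → 8/3
  leading term 1: no divisor's leading term divides it; move 8/3 to the remainder.
  remainder -5/3*x*z - 4/3*x + 8/3 ≠ 0; add g_4 = -5/3*x*z - 4/3*x + 8/3 to the basis.

S(f_1,f_3): lcm = x*y. S = 2/3*x - 5/3*z - 4/3.
  leading term x: no divisor's leading term divides it; move 2/3*x to the remainder.
  leading term z: no divisor's leading term divides it; move -5/3*z to the remainder.
  leading term 1: no divisor's leading term divides it; move -4/3 to the remainder.
  remainder 2/3*x - 5/3*z - 4/3 ≠ 0; add g_5 = 2/3*x - 5/3*z - 4/3 to the basis.

S(f_1,g_4): lcm = x*y*z. S = -4/5*x*y + 2/3*x*z + 8/5*y - 5/3*z**2 - 4/3*z.
  leading term x*y: subtract (4/15)·f_1 from -4/5*x*y + 2/3*x*z + 8/5*y - 5/3*z**2 - 4/3*z → 2/3*x*z + 8/15*x + 8/5*y - 5/3*z**2 - 8/3*z - 16/15
  leading term x*z: subtract (-2/5)·g_4 from 2/3*x*z + 8/15*x + 8/5*y - 5/3*z**2 - 8/3*z - 16/15 → 8/5*y - 5/3*z**2 - 8/3*z
  leading term y: subtract (-2/5)·f_3 from 8/5*y - 5/3*z**2 - 8/3*z → -5/3*z**2 - 8/3*z
  leading term z**2: no divisor's leading term divides it; move -5/3*z**2 to the remainder.
  leading term z: no divisor's leading term divides it; move -8/3*z to the remainder.
  remainder -5/3*z**2 - 8/3*z ≠ 0; add g_6 = -5/3*z**2 - 8/3*z to the basis.

The other S-polynomials (S(f_2,f_3), S(f_2,g_4), S(f_3,g_4), S(f_1,g_5), S(f_2,g_5), S(f_3,g_5), S(g_4,g_5), S(f_1,g_6), S(f_2,g_6), S(f_3,g_6), S(g_4,g_6), S(g_5,g_6)) all reduce to 0 modulo the current basis, so we have a Gröbner basis.
Inter-reduce: drop elements whose leading term is divisible by another's, tail-reduce, and make monic.
Reduced Gröbner basis: {x - 5/2*z - 2, y, z**2 + 8/5*z}.

Buchberger on the second generating set:
h_1 = 2*x**2 + 12*x*y + 8*x - 2*y**2 - 16*y - 20*z - 24, LT = x**2.
h_2 = 5*x**2 - 24*x*y - 16*x - 5*y**2 - 26*y + 40*z + 12, LT = x**2.
h_3 = -36*x*y - 24*x + 60*z + 48, LT = x*y.

S(h_1,h_2): lcm = x**2. S = 54/5*x*y + 36/5*x - 14/5*y - 18*z - 72/5.
  leading term x*y: subtract (-3/10)·h_3 from 54/5*x*y + 36/5*x - 14/5*y - 18*z - 72/5 → -14/5*y
  leading term y: no divisor's leading term divides it; move -14/5*y to the remainder.
  remainder -14/5*y ≠ 0; add k_4 = -14/5*y to the basis.

S(h_1,h_3): lcm = x**2*y. S = -2/3*x**2 + 6*x*y**2 + 4*x*y + 5/3*x*z + 4/3*x - y**3 - 8*y**2 - 10*y*z - 12*y.
  leading term x**2: subtract (-1/3)·h_1 from -2/3*x**2 + 6*x*y**2 + 4*x*y + 5/3*x*z + 4/3*x - y**3 - 8*y**2 - 10*y*z - 12*y → 6*x*y**2 + 8*x*y + 5/3*x*z + 4*x - y**3 - 26/3*y**2 - 10*y*z - 52/3*y - 20/3*z - 8
  leading term x*y**2: subtract (-1/6*y)·h_3 from 6*x*y**2 + 8*x*y + 5/3*x*z + 4*x - y**3 - 26/3*y**2 - 10*y*z - 52/3*y - 20/3*z - 8 → 4*x*y + 5/3*x*z + 4*x - y**3 - 26/3*y**2 - 28/3*y - 20/3*z - 8
  leading term x*y: subtract (-1/9)·h_3 from 4*x*y + 5/3*x*z + 4*x - y**3 - 26/3*y**2 - 28/3*y - 20/3*z - 8 → 5/3*x*z + 4/3*x - y**3 - 26/3*y**2 - 28/3*y - 8/3
  leading term x*z: no divisor's leading term divides it; move 5/3*x*z to the remainder.
  leading term x: no divisor's leading term divides it; move 4/3*x to the remainder.
  leading term y**3: subtract (5/14*y**2)·k_4 from -y**3 - 26/3*y**2 - 28/3*y - 8/3 → -26/3*y**2 - 28/3*y - 8/3
  leading term y**2: subtract (65/21*y)·k_4 from -26/3*y**2 - 28/3*y - 8/3 → -28/3*y - 8/3
  leading term y: subtract (10/3)·k_4 from -28/3*y - 8/3 → -8/3
  leading term 1: no divisor's leading term divides it; move -8/3 to the remainder.
  remainder 5/3*x*z + 4/3*x - 8/3 ≠ 0; add k_5 = 5/3*x*z + 4/3*x - 8/3 to the basis.

S(h_3,k_4): lcm = x*y. S = 2/3*x - 5/3*z - 4/3.
  leading term x: no divisor's leading term divides it; move 2/3*x to the remainder.
  leading term z: no divisor's leading term divides it; move -5/3*z to the remainder.
  leading term 1: no divisor's leading term divides it; move -4/3 to the remainder.
  remainder 2/3*x - 5/3*z - 4/3 ≠ 0; add k_6 = 2/3*x - 5/3*z - 4/3 to the basis.

S(h_3,k_5): lcm = x*y*z. S = -4/5*x*y + 2/3*x*z + 8/5*y - 5/3*z**2 - 4/3*z.
  leading term x*y: subtract (1/45)·h_3 from -4/5*x*y + 2/3*x*z + 8/5*y - 5/3*z**2 - 4/3*z → 2/3*x*z + 8/15*x + 8/5*y - 5/3*z**2 - 8/3*z - 16/15
  leading term x*z: subtract (2/5)·k_5 from 2/3*x*z + 8/15*x + 8/5*y - 5/3*z**2 - 8/3*z - 16/15 → 8/5*y - 5/3*z**2 - 8/3*z
  leading term y: subtract (-4/7)·k_4 from 8/5*y - 5/3*z**2 - 8/3*z → -5/3*z**2 - 8/3*z
  leading term z**2: no divisor's leading term divides it; move -5/3*z**2 to the remainder.
  leading term z: no divisor's leading term divides it; move -8/3*z to the remainder.
  remainder -5/3*z**2 - 8/3*z ≠ 0; add k_7 = -5/3*z**2 - 8/3*z to the basis.

The other S-polynomials (S(h_2,h_3), S(h_1,k_4), S(h_2,k_4), S(h_1,k_5), S(h_2,k_5), S(k_4,k_5), S(h_1,k_6), S(h_2,k_6), S(h_3,k_6), S(k_4,k_6), S(k_5,k_6), S(h_1,k_7), S(h_2,k_7), S(h_3,k_7), S(k_4,k_7), S(k_5,k_7), S(k_6,k_7)) all reduce to 0 modulo the current basis, so we have a Gröbner basis.
Inter-reduce: drop elements whose leading term is divisible by another's, tail-reduce, and make monic.
Reduced Gröbner basis: {x - 5/2*z - 2, y, z**2 + 8/5*z}.

These coincide, so the ideals are equal.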